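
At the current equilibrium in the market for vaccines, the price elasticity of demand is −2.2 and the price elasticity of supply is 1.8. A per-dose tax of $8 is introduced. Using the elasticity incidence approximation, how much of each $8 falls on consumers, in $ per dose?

Incidence ratio: consumers' share ≈ εs / (εs + |εd|) = 1.8 / (1.8 + 2.2) = 0.45.
So consumers bear ≈ 0.45 × $8 = $3.6; sellers bear $4.4.

Consumers bear ≈ $3.6 per dose.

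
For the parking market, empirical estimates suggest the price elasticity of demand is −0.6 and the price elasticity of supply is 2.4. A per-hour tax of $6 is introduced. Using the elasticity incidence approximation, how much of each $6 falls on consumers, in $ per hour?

Incidence ratio: consumers' share ≈ εs / (εs + |εd|) = 2.4 / (2.4 + 0.6) = 0.8.
So consumers bear ≈ 0.8 × $6 = $4.8; suppliers bear $1.2.

Consumers bear ≈ $4.8 per hour.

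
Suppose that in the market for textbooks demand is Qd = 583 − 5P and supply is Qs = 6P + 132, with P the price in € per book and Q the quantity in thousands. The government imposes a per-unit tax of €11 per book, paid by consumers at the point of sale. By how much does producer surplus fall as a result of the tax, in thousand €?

Producer surplus falls by €1815 thousand.

Without the tax, 583 − 5P = 6P + 132 gives 11P = 451, so P* = €41 and Q* = 378.
With the tax collected from consumers, demand (in seller-price terms) shifts: Qd = 583 − 5(P + 11).
New equilibrium: consumers pay €47, suppliers receive €36, Q = 348. (Wedge: Pb − Ps = 11.)
ΔPS is the trapezoid between Q = 348 and Q = 378 of height €5: ½ · (378 + 348) · 5 = €1815.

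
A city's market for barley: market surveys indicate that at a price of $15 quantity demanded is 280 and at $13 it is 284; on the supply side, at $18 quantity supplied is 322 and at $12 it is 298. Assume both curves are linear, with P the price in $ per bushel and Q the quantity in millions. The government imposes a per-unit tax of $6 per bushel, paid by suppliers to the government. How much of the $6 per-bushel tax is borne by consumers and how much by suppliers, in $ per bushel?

Consumers bear $4 per bushel; suppliers bear $2 per bushel.

Demand slope: (284 − 280)/(13 − 15) = -2, so Qd = 310 − 2P.
Supply slope: (298 − 322)/(12 − 18) = 4, so Qs = 4P + 250.
Without the tax, 310 − 2P = 4P + 250 gives 6P = 60, so P* = $10 and Q* = 290.
With the tax collected from suppliers, supply shifts: Qs = 4(P − 6) + 250.
Solving gives Q = 282 with consumers paying $14 and suppliers receiving $8 (the $6 wedge).
Burden on consumers: $4; on suppliers: $2. (They sum to $6.)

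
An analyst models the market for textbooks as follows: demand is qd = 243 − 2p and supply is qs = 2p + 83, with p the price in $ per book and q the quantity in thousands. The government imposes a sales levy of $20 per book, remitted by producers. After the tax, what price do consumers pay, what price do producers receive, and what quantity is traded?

Consumers pay $50; producers receive $30; quantity = 143.

Before the tax: set 243 − 2p = 2p + 83 → p* = $40, q* = 163.
With the tax collected from producers, supply shifts: qs = 2(p − 20) + 83.
New equilibrium: consumers pay $50, producers receive $30, q = 143. (Wedge: pb − ps = 20.)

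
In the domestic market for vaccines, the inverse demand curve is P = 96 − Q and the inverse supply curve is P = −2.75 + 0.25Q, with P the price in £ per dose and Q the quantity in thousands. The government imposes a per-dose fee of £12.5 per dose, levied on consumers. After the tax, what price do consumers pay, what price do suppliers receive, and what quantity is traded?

Rewrite in direct form: Qd = 96 − P and Qs = 4P + 11.
Without the tax, 96 − P = 4P + 11 gives 5P = 85, so P* = £17 and Q* = 79.
With the tax collected from consumers, demand (in seller-price terms) shifts: Qd = 96 − (P + 12.5).
Solving gives Q = 69 with consumers paying £27 and suppliers receiving £14.5 (the £12.5 wedge).

Consumers pay £27; suppliers receive £14.5; quantity = 69.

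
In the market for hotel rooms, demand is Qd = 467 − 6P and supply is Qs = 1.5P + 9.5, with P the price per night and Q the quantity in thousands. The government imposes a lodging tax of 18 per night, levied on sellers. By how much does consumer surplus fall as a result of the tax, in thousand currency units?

Without the tax, 467 − 6P = 1.5P + 9.5 gives 7.5P = 457.5, so P* = 61 and Q* = 101.
With the tax collected from sellers, supply shifts: Qs = 1.5(P − 18) + 9.5.
Solving gives Q = 79.4 with consumers paying 64.6 and sellers receiving 46.6 (the 18 wedge).
ΔCS is the trapezoid between Q = 79.4 and Q = 101 of height 3.6: ½ · (101 + 79.4) · 3.6 = 324.72.

Consumer surplus falls by 324.72 thousand.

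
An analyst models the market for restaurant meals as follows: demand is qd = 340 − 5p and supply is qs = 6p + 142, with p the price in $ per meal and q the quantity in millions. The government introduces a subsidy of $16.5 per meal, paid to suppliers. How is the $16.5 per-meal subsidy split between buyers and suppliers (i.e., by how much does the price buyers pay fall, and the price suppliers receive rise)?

Buyers gain $9 per meal; suppliers gain $7.5 per meal.

Without the subsidy, 340 − 5p = 6p + 142 gives 11p = 198, so p* = $18 and q* = 250.
With a per-unit subsidy paid to suppliers, each receives p + 16.5 per unit sold, so supply becomes qs = 6(p + 16.5) + 142.
Solving gives q = 295 with buyers paying $9 and suppliers receiving $25.5 (the $16.5 wedge).
Gain to buyers: $9; to suppliers: $7.5. (They sum to $16.5.)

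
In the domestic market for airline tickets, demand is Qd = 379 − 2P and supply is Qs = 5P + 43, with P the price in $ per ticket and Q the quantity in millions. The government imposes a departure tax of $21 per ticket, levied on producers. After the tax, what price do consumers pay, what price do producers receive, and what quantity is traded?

Consumers pay $63; producers receive $42; quantity = 253.

Before the tax: set 379 − 2P = 5P + 43 → P* = $48, Q* = 283.
With the tax collected from producers, supply shifts: Qs = 5(P − 21) + 43.
Solving gives Q = 253 with consumers paying $63 and producers receiving $42 (the $21 wedge).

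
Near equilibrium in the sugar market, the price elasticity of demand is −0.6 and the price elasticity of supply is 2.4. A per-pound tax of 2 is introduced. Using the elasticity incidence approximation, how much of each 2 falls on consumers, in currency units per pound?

Incidence ratio: consumers' share ≈ εs / (εs + |εd|) = 2.4 / (2.4 + 0.6) = 0.8.
So consumers bear ≈ 0.8 × 2 = 1.6; producers bear 0.4.

Consumers bear ≈ 1.6 per pound.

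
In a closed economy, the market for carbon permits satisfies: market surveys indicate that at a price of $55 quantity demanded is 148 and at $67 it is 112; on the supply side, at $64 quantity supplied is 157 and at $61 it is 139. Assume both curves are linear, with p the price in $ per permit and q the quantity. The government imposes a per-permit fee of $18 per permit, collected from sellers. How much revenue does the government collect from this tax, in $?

Tax revenue = $1746.

Demand slope: (112 − 148)/(67 − 55) = -3, so qd = 313 − 3p.
Supply slope: (139 − 157)/(61 − 64) = 6, so qs = 6p − 227.
Before the tax: set 313 − 3p = 6p − 227 → p* = $60, q* = 133.
With the tax collected from sellers, supply shifts: qs = 6(p − 18) − 227.
Solving gives q = 97 with consumers paying $72 and sellers receiving $54 (the $18 wedge).
Revenue = t · Q = 18 · 97 = $1746.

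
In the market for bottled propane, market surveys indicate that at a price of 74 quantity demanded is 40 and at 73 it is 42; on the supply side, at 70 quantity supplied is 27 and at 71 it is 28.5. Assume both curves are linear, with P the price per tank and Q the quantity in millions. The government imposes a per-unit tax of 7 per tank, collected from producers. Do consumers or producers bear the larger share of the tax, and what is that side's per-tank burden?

Demand slope: (42 − 40)/(73 − 74) = -2, so Qd = 188 − 2P.
Supply slope: (28.5 − 27)/(71 − 70) = 1.5, so Qs = 1.5P − 78.
Before the tax: set 188 − 2P = 1.5P − 78 → P* = 76, Q* = 36.
With the tax collected from producers, supply shifts: Qs = 1.5(P − 7) − 78.
Solving gives Q = 30 with consumers paying 79 and producers receiving 72 (the 7 wedge).
Per-tank burden: consumers 3, producers 4.
Producers take the larger share because supply is less price-elastic here (demand slope 2 vs supply slope 1.5).
The less price-elastic side of the market bears the larger share of a per-unit tax.

Producers bear the larger share: 4 per tank.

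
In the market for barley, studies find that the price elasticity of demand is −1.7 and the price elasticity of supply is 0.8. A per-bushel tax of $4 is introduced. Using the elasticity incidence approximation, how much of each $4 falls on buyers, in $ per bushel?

Incidence ratio: buyers' share ≈ εs / (εs + |εd|) = 0.8 / (0.8 + 1.7) = 0.32.
So buyers bear ≈ 0.32 × $4 = $1.28; sellers bear $2.72.

Buyers bear ≈ $1.28 per bushel.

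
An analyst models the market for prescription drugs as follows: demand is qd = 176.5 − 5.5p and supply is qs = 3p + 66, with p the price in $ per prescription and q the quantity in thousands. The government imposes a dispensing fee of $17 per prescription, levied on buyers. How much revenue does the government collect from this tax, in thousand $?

Tax revenue = $1224 thousand.

Without the tax, 176.5 − 5.5p = 3p + 66 gives 8.5p = 110.5, so p* = $13 and q* = 105.
With the tax collected from buyers, demand (in seller-price terms) shifts: qd = 176.5 − 5.5(p + 17).
New equilibrium: buyers pay $19, sellers receive $2, q = 72. (Wedge: pb − ps = 17.)
Revenue = t · Q = 17 · 72 = $1224.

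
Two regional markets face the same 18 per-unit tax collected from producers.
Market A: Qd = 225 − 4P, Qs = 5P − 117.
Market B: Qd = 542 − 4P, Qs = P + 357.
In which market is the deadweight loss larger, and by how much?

Market A: pre-tax P* = 38, Q* = 73; post-tax Q = 33; deadweight loss = 360.
Market B: pre-tax P* = 37, Q* = 394; post-tax Q = 379.6; deadweight loss = 129.6.
Difference: 360 vs 129.6 → market A is larger by 230.4.

Market A, by 230.4.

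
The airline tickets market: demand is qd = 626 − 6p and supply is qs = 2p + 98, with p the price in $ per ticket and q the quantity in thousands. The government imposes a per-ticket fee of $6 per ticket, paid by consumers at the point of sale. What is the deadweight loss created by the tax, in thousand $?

Before the tax: set 626 − 6p = 2p + 98 → p* = $66, q* = 230.
With the tax collected from consumers, demand (in seller-price terms) shifts: qd = 626 − 6(p + 6).
Solving gives q = 221 with consumers paying $67.5 and suppliers receiving $61.5 (the $6 wedge).
Quantity falls by |ΔQ| = |230 − 221| = 9.
DWL = ½ · t · |ΔQ| = ½ · 6 · 9 = $27.

Deadweight loss = $27 thousand.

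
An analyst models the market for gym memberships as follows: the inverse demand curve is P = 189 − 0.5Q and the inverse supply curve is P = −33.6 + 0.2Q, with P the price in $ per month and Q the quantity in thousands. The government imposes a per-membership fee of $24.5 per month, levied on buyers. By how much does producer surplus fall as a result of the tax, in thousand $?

Producer surplus falls by $2103.5 thousand.

Rewrite in direct form: Qd = 378 − 2P and Qs = 5P + 168.
Without the tax, 378 − 2P = 5P + 168 gives 7P = 210, so P* = $30 and Q* = 318.
With the tax collected from buyers, demand (in seller-price terms) shifts: Qd = 378 − 2(P + 24.5).
Solving gives Q = 283 with buyers paying $47.5 and suppliers receiving $23 (the $24.5 wedge).
ΔPS is the trapezoid between Q = 283 and Q = 318 of height $7: ½ · (318 + 283) · 7 = $2103.5.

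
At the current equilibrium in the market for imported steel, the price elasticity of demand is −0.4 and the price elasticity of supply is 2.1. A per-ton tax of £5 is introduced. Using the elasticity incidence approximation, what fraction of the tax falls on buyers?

Incidence ratio: buyers' share ≈ εs / (εs + |εd|) = 2.1 / (2.1 + 0.4) = 0.84.
Supply is the more elastic side, so buyers bear the larger share.

Buyers' share ≈ 0.84.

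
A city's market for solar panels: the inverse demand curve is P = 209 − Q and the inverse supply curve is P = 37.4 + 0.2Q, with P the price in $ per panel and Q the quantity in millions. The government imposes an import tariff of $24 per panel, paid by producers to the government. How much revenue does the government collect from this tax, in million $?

Tax revenue = $2952 million.

Rewrite in direct form: Qd = 209 − P and Qs = 5P − 187.
Before the tax: set 209 − P = 5P − 187 → P* = $66, Q* = 143.
With the tax collected from producers, supply shifts: Qs = 5(P − 24) − 187.
Solving gives Q = 123 with consumers paying $86 and producers receiving $62 (the $24 wedge).
Revenue = t · Q = 24 · 123 = $2952.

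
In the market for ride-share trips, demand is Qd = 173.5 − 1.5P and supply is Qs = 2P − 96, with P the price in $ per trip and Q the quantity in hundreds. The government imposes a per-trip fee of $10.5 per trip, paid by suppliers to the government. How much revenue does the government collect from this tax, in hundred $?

Before the tax: set 173.5 − 1.5P = 2P − 96 → P* = $77, Q* = 58.
With the tax collected from suppliers, supply shifts: Qs = 2(P − 10.5) − 96.
Solving gives Q = 49 with consumers paying $83 and suppliers receiving $72.5 (the $10.5 wedge).
Revenue = t · Q = 10.5 · 49 = $514.5.

Tax revenue = $514.5 hundred.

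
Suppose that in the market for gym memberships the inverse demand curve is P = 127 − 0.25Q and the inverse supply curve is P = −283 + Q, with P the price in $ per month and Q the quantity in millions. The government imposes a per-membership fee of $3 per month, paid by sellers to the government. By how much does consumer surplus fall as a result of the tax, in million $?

Rewrite in direct form: Qd = 508 − 4P and Qs = P + 283.
Before the tax: set 508 − 4P = P + 283 → P* = $45, Q* = 328.
With the tax collected from sellers, supply shifts: Qs = (P − 3) + 283.
New equilibrium: consumers pay $45.6, sellers receive $42.6, Q = 325.6. (Wedge: Pb − Ps = 3.)
ΔCS is the trapezoid between Q = 325.6 and Q = 328 of height $0.6: ½ · (328 + 325.6) · 0.6 = $196.08.

Consumer surplus falls by $196.08 million.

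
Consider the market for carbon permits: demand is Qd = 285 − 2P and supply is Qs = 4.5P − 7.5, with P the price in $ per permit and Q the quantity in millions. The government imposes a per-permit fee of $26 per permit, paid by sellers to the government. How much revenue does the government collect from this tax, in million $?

Tax revenue = $4134 million.

Without the tax, 285 − 2P = 4.5P − 7.5 gives 6.5P = 292.5, so P* = $45 and Q* = 195.
With the tax collected from sellers, supply shifts: Qs = 4.5(P − 26) − 7.5.
New equilibrium: consumers pay $63, sellers receive $37, Q = 159. (Wedge: Pb − Ps = 26.)
Revenue = t · Q = 26 · 159 = $4134.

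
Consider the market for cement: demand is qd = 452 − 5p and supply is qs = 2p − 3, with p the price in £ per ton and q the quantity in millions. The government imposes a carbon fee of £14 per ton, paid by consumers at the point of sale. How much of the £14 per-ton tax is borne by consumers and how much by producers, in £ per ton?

Without the tax, 452 − 5p = 2p − 3 gives 7p = 455, so p* = £65 and q* = 127.
With the tax collected from consumers, demand (in seller-price terms) shifts: qd = 452 − 5(p + 14).
New equilibrium: consumers pay £69, producers receive £55, q = 107. (Wedge: pb − ps = 14.)
Burden on consumers: £4; on producers: £10. (They sum to £14.)
The less price-elastic side of the market bears the larger share of a per-unit tax.

Consumers bear £4 per ton; producers bear £10 per ton.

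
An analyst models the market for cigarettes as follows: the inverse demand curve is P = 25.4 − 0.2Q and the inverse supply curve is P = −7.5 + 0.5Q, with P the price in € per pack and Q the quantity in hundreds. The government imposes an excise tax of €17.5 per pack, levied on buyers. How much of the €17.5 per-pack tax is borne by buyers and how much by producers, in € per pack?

Inverting to Q(P) form: Qd = 127 − 5P; Qs = 2P + 15.
Before the tax: set 127 − 5P = 2P + 15 → P* = €16, Q* = 47.
With the tax collected from buyers, demand (in seller-price terms) shifts: Qd = 127 − 5(P + 17.5).
New equilibrium: buyers pay €21, producers receive €3.5, Q = 22. (Wedge: Pb − Ps = 17.5.)
Burden on buyers: €5; on producers: €12.5. (They sum to €17.5.)

Buyers bear €5 per pack; producers bear €12.5 per pack.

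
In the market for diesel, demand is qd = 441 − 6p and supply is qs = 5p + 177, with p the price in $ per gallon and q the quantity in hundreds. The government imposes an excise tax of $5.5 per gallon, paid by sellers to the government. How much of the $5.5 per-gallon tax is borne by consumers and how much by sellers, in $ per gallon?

Before the tax: set 441 − 6p = 5p + 177 → p* = $24, q* = 297.
With the tax collected from sellers, supply shifts: qs = 5(p − 5.5) + 177.
Solving gives q = 282 with consumers paying $26.5 and sellers receiving $21 (the $5.5 wedge).
Burden on consumers: $2.5; on sellers: $3. (They sum to $5.5.)

Consumers bear $2.5 per gallon; sellers bear $3 per gallon.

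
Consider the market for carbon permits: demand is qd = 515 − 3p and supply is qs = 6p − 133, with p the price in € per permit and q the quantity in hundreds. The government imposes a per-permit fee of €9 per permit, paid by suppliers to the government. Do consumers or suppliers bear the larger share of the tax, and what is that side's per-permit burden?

Consumers bear the larger share: €6 per permit.

Without the tax, 515 − 3p = 6p − 133 gives 9p = 648, so p* = €72 and q* = 299.
With the tax collected from suppliers, supply shifts: qs = 6(p − 9) − 133.
Solving gives q = 281 with consumers paying €78 and suppliers receiving €69 (the €9 wedge).
Per-permit burden: consumers €6, suppliers €3.
Consumers take the larger share because demand is less price-elastic here (demand slope 3 vs supply slope 6).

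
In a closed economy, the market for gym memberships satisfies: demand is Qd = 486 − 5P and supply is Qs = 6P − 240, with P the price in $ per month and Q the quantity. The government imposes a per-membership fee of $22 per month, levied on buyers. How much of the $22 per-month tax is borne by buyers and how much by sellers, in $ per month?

Before the tax: set 486 − 5P = 6P − 240 → P* = $66, Q* = 156.
With the tax collected from buyers, demand (in seller-price terms) shifts: Qd = 486 − 5(P + 22).
Solving gives Q = 96 with buyers paying $78 and sellers receiving $56 (the $22 wedge).
Burden on buyers: $12; on sellers: $10. (They sum to $22.)
The less price-elastic side of the market bears the larger share of a per-unit tax.

Buyers bear $12 per month; sellers bear $10 per month.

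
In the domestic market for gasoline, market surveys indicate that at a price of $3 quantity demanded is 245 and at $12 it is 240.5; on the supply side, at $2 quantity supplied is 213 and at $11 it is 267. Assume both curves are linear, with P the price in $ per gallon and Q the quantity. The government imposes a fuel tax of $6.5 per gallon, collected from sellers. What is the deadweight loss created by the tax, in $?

Deadweight loss = $9.75.

Demand slope: (240.5 − 245)/(12 − 3) = -0.5, so Qd = 246.5 − 0.5P.
Supply slope: (267 − 213)/(11 − 2) = 6, so Qs = 6P + 201.
Before the tax: set 246.5 − 0.5P = 6P + 201 → P* = $7, Q* = 243.
With the tax collected from sellers, supply shifts: Qs = 6(P − 6.5) + 201.
New equilibrium: consumers pay $13, sellers receive $6.5, Q = 240. (Wedge: Pb − Ps = 6.5.)
Quantity falls by |ΔQ| = |243 − 240| = 3.
DWL = ½ · t · |ΔQ| = ½ · 6.5 · 3 = $9.75.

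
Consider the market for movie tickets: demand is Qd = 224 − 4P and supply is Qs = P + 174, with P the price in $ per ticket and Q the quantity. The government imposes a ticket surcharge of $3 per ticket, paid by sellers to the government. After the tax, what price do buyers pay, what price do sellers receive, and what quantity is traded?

Without the tax, 224 − 4P = P + 174 gives 5P = 50, so P* = $10 and Q* = 184.
With the tax collected from sellers, supply shifts: Qs = (P − 3) + 174.
New equilibrium: buyers pay $10.6, sellers receive $7.6, Q = 181.6. (Wedge: Pb − Ps = 3.)
The less price-elastic side of the market bears the larger share of a per-unit tax.

Buyers pay $10.6; sellers receive $7.6; quantity = 181.6.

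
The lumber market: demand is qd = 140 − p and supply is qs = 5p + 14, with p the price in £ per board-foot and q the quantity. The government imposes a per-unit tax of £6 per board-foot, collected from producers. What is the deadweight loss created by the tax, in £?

Without the tax, 140 − p = 5p + 14 gives 6p = 126, so p* = £21 and q* = 119.
With the tax collected from producers, supply shifts: qs = 5(p − 6) + 14.
New equilibrium: consumers pay £26, producers receive £20, q = 114. (Wedge: pb − ps = 6.)
Quantity falls by |ΔQ| = |119 − 114| = 5.
DWL = ½ · t · |ΔQ| = ½ · 6 · 5 = £15.

Deadweight loss = £15.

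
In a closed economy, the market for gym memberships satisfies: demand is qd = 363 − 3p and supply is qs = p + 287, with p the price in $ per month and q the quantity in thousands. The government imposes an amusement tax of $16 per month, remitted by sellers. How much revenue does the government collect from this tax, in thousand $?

Without the tax, 363 − 3p = p + 287 gives 4p = 76, so p* = $19 and q* = 306.
With the tax collected from sellers, supply shifts: qs = (p − 16) + 287.
New equilibrium: buyers pay $23, sellers receive $7, q = 294. (Wedge: pb − ps = 16.)
Revenue = t · Q = 16 · 294 = $4704.

Tax revenue = $4704 thousand.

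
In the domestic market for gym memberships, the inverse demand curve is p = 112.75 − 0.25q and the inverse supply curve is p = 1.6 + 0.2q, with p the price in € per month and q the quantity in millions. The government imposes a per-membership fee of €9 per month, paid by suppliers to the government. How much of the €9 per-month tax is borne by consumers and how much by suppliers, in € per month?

Consumers bear €5 per month; suppliers bear €4 per month.

Inverting to q(p) form: qd = 451 − 4p; qs = 5p − 8.
Before the tax: set 451 − 4p = 5p − 8 → p* = €51, q* = 247.
With the tax collected from suppliers, supply shifts: qs = 5(p − 9) − 8.
New equilibrium: consumers pay €56, suppliers receive €47, q = 227. (Wedge: pb − ps = 9.)
Burden on consumers: €5; on suppliers: €4. (They sum to €9.)
The less price-elastic side of the market bears the larger share of a per-unit tax.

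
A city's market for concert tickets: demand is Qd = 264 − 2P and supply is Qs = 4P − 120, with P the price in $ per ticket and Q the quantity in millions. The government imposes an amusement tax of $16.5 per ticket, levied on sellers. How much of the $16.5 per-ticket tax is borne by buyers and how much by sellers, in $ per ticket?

Without the tax, 264 − 2P = 4P − 120 gives 6P = 384, so P* = $64 and Q* = 136.
With the tax collected from sellers, supply shifts: Qs = 4(P − 16.5) − 120.
New equilibrium: buyers pay $75, sellers receive $58.5, Q = 114. (Wedge: Pb − Ps = 16.5.)
Burden on buyers: $11; on sellers: $5.5. (They sum to $16.5.)

Buyers bear $11 per ticket; sellers bear $5.5 per ticket.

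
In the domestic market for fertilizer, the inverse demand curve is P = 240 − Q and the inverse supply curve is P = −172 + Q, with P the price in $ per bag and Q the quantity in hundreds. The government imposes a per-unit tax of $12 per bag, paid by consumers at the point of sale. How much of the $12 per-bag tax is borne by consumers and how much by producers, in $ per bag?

Consumers bear $6 per bag; producers bear $6 per bag.

Inverting to Q(P) form: Qd = 240 − P; Qs = P + 172.
Without the tax, 240 − P = P + 172 gives 2P = 68, so P* = $34 and Q* = 206.
With the tax collected from consumers, demand (in seller-price terms) shifts: Qd = 240 − (P + 12).
Solving gives Q = 200 with consumers paying $40 and producers receiving $28 (the $12 wedge).
Burden on consumers: $6; on producers: $6. (They sum to $12.)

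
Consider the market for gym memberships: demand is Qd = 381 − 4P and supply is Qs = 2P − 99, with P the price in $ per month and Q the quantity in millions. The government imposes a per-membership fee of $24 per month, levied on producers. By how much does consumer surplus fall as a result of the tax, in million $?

Consumer surplus falls by $360 million.

Without the tax, 381 − 4P = 2P − 99 gives 6P = 480, so P* = $80 and Q* = 61.
With the tax collected from producers, supply shifts: Qs = 2(P − 24) − 99.
New equilibrium: consumers pay $88, producers receive $64, Q = 29. (Wedge: Pb − Ps = 24.)
ΔCS is the trapezoid between Q = 29 and Q = 61 of height $8: ½ · (61 + 29) · 8 = $360.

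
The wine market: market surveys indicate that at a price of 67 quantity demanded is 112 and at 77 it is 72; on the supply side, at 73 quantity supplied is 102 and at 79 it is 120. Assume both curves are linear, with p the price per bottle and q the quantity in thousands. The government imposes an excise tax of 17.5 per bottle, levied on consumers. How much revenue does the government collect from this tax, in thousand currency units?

Tax revenue = 1155 thousand.

Demand slope: (72 − 112)/(77 − 67) = -4, so qd = 380 − 4p.
Supply slope: (120 − 102)/(79 − 73) = 3, so qs = 3p − 117.
Without the tax, 380 − 4p = 3p − 117 gives 7p = 497, so p* = 71 and q* = 96.
With the tax collected from consumers, demand (in seller-price terms) shifts: qd = 380 − 4(p + 17.5).
Solving gives q = 66 with consumers paying 78.5 and suppliers receiving 61 (the 17.5 wedge).
Revenue = t · Q = 17.5 · 66 = 1155.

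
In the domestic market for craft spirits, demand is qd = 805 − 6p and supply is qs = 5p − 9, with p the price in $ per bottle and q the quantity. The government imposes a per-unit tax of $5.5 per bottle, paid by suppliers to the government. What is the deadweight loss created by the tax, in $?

Deadweight loss = $41.25.

Before the tax: set 805 − 6p = 5p − 9 → p* = $74, q* = 361.
With the tax collected from suppliers, supply shifts: qs = 5(p − 5.5) − 9.
New equilibrium: buyers pay $76.5, suppliers receive $71, q = 346. (Wedge: pb − ps = 5.5.)
Quantity falls by |ΔQ| = |361 − 346| = 15.
DWL = ½ · t · |ΔQ| = ½ · 5.5 · 15 = $41.25.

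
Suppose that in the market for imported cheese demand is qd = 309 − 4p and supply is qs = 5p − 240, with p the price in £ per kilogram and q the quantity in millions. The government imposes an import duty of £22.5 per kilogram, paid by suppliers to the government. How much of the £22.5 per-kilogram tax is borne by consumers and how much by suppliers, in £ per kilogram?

Consumers bear £12.5 per kilogram; suppliers bear £10 per kilogram.

Before the tax: set 309 − 4p = 5p − 240 → p* = £61, q* = 65.
With the tax collected from suppliers, supply shifts: qs = 5(p − 22.5) − 240.
New equilibrium: consumers pay £73.5, suppliers receive £51, q = 15. (Wedge: pb − ps = 22.5.)
Burden on consumers: £12.5; on suppliers: £10. (They sum to £22.5.)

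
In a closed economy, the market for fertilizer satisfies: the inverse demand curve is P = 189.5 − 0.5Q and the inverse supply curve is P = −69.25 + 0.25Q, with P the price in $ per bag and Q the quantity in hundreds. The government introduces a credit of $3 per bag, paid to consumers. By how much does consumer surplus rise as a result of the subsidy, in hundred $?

Consumer surplus rises by $694 hundred.

Rewrite in direct form: Qd = 379 − 2P and Qs = 4P + 277.
Without the subsidy, 379 − 2P = 4P + 277 gives 6P = 102, so P* = $17 and Q* = 345.
With a per-unit subsidy paid to consumers, each effectively pays P − 3, so demand becomes Qd = 379 − 2(P − 3).
Solving gives Q = 349 with consumers paying $15 and sellers receiving $18 (the $3 wedge).
ΔCS is the trapezoid between Q = 349 and Q = 345 of height $2: ½ · (345 + 349) · 2 = $694.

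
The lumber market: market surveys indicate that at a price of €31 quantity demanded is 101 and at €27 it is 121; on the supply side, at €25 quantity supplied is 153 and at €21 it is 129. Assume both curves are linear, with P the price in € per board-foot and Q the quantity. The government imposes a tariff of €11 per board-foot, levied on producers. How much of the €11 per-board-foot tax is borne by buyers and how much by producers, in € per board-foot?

Demand slope: (121 − 101)/(27 − 31) = -5, so Qd = 256 − 5P.
Supply slope: (129 − 153)/(21 − 25) = 6, so Qs = 6P + 3.
Before the tax: set 256 − 5P = 6P + 3 → P* = €23, Q* = 141.
With the tax collected from producers, supply shifts: Qs = 6(P − 11) + 3.
Solving gives Q = 111 with buyers paying €29 and producers receiving €18 (the €11 wedge).
Burden on buyers: €6; on producers: €5. (They sum to €11.)
The less price-elastic side of the market bears the larger share of a per-unit tax.

Buyers bear €6 per board-foot; producers bear €5 per board-foot.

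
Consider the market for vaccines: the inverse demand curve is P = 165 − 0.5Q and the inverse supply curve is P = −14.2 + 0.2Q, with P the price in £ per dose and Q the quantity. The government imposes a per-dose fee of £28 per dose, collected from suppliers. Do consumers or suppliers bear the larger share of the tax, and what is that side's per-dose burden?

Rewrite in direct form: Qd = 330 − 2P and Qs = 5P + 71.
Before the tax: set 330 − 2P = 5P + 71 → P* = £37, Q* = 256.
With the tax collected from suppliers, supply shifts: Qs = 5(P − 28) + 71.
Solving gives Q = 216 with consumers paying £57 and suppliers receiving £29 (the £28 wedge).
Per-dose burden: consumers £20, suppliers £8.
Consumers take the larger share because demand is less price-elastic here (demand slope 2 vs supply slope 5).
The less price-elastic side of the market bears the larger share of a per-unit tax.

Consumers bear the larger share: £20 per dose.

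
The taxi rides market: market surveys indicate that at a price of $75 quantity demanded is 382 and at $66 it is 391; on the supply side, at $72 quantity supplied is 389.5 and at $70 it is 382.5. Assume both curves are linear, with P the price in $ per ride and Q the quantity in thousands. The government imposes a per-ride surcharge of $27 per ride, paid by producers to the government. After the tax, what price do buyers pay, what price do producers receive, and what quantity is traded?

Demand slope: (391 − 382)/(66 − 75) = -1, so Qd = 457 − P.
Supply slope: (382.5 − 389.5)/(70 − 72) = 3.5, so Qs = 3.5P + 137.5.
Before the tax: set 457 − P = 3.5P + 137.5 → P* = $71, Q* = 386.
With the tax collected from producers, supply shifts: Qs = 3.5(P − 27) + 137.5.
Solving gives Q = 365 with buyers paying $92 and producers receiving $65 (the $27 wedge).
The less price-elastic side of the market bears the larger share of a per-unit tax.

Buyers pay $92; producers receive $65; quantity = 365.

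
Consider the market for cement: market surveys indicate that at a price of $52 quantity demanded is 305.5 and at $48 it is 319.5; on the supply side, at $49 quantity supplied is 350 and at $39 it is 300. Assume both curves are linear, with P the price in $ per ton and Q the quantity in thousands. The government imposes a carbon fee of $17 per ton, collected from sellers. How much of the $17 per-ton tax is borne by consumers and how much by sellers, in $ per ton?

Consumers bear $10 per ton; sellers bear $7 per ton.

Demand slope: (319.5 − 305.5)/(48 − 52) = -3.5, so Qd = 487.5 − 3.5P.
Supply slope: (300 − 350)/(39 − 49) = 5, so Qs = 5P + 105.
Without the tax, 487.5 − 3.5P = 5P + 105 gives 8.5P = 382.5, so P* = $45 and Q* = 330.
With the tax collected from sellers, supply shifts: Qs = 5(P − 17) + 105.
New equilibrium: consumers pay $55, sellers receive $38, Q = 295. (Wedge: Pb − Ps = 17.)
Burden on consumers: $10; on sellers: $7. (They sum to $17.)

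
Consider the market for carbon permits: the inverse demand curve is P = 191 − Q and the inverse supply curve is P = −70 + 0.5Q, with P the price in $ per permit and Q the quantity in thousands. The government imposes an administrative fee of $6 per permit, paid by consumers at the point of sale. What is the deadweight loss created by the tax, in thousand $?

Deadweight loss = $12 thousand.

Rewrite in direct form: Qd = 191 − P and Qs = 2P + 140.
Without the tax, 191 − P = 2P + 140 gives 3P = 51, so P* = $17 and Q* = 174.
With the tax collected from consumers, demand (in seller-price terms) shifts: Qd = 191 − (P + 6).
Solving gives Q = 170 with consumers paying $21 and suppliers receiving $15 (the $6 wedge).
Quantity falls by |ΔQ| = |174 − 170| = 4.
DWL = ½ · t · |ΔQ| = ½ · 6 · 4 = $12.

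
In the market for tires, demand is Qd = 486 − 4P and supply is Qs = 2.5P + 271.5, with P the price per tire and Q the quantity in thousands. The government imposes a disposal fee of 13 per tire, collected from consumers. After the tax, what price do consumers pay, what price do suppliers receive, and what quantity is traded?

Without the tax, 486 − 4P = 2.5P + 271.5 gives 6.5P = 214.5, so P* = 33 and Q* = 354.
With the tax collected from consumers, demand (in seller-price terms) shifts: Qd = 486 − 4(P + 13).
Solving gives Q = 334 with consumers paying 38 and suppliers receiving 25 (the 13 wedge).

Consumers pay 38; suppliers receive 25; quantity = 334.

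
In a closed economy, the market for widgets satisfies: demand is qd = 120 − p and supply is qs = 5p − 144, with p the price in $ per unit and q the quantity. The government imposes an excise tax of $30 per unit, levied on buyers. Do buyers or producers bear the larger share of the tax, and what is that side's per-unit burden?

Buyers bear the larger share: $25 per unit.

Without the tax, 120 − p = 5p − 144 gives 6p = 264, so p* = $44 and q* = 76.
With the tax collected from buyers, demand (in seller-price terms) shifts: qd = 120 − (p + 30).
New equilibrium: buyers pay $69, producers receive $39, q = 51. (Wedge: pb − ps = 30.)
Per-unit burden: buyers $25, producers $5.
Buyers take the larger share because demand is less price-elastic here (demand slope 1 vs supply slope 5).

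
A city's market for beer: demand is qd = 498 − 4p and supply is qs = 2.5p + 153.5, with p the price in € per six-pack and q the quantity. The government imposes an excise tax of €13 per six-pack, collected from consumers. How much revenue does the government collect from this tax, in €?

Before the tax: set 498 − 4p = 2.5p + 153.5 → p* = €53, q* = 286.
With the tax collected from consumers, demand (in seller-price terms) shifts: qd = 498 − 4(p + 13).
Solving gives q = 266 with consumers paying €58 and sellers receiving €45 (the €13 wedge).
Revenue = t · Q = 13 · 266 = €3458.

Tax revenue = €3458.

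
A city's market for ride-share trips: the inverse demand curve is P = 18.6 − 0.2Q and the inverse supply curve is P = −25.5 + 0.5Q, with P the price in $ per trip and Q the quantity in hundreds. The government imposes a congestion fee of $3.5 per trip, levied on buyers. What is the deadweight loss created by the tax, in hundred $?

Deadweight loss = $8.75 hundred.

Inverting to Q(P) form: Qd = 93 − 5P; Qs = 2P + 51.
Without the tax, 93 − 5P = 2P + 51 gives 7P = 42, so P* = $6 and Q* = 63.
With the tax collected from buyers, demand (in seller-price terms) shifts: Qd = 93 − 5(P + 3.5).
Solving gives Q = 58 with buyers paying $7 and suppliers receiving $3.5 (the $3.5 wedge).
Quantity falls by |ΔQ| = |63 − 58| = 5.
DWL = ½ · t · |ΔQ| = ½ · 3.5 · 5 = $8.75.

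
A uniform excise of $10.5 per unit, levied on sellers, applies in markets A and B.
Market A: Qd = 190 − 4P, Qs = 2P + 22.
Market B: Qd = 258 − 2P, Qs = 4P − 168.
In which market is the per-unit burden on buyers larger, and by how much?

Market A: pre-tax P* = $28, Q* = 78; post-tax Q = 64; per-unit burden on buyers = $3.5.
Market B: pre-tax P* = $71, Q* = 116; post-tax Q = 102; per-unit burden on buyers = $7.
Difference: $3.5 vs $7 → market B is larger by $3.5.

Market B, by $3.5.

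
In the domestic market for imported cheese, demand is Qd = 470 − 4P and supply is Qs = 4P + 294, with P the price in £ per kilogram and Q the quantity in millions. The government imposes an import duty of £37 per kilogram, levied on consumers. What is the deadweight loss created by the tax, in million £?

Before the tax: set 470 − 4P = 4P + 294 → P* = £22, Q* = 382.
With the tax collected from consumers, demand (in seller-price terms) shifts: Qd = 470 − 4(P + 37).
New equilibrium: consumers pay £40.5, producers receive £3.5, Q = 308. (Wedge: Pb − Ps = 37.)
Quantity falls by |ΔQ| = |382 − 308| = 74.
DWL = ½ · t · |ΔQ| = ½ · 37 · 74 = £1369.

Deadweight loss = £1369 million.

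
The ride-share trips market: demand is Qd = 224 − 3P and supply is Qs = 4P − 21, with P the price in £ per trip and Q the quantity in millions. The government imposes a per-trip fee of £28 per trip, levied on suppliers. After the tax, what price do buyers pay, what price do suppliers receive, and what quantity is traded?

Buyers pay £51; suppliers receive £23; quantity = 71.

Before the tax: set 224 − 3P = 4P − 21 → P* = £35, Q* = 119.
With the tax collected from suppliers, supply shifts: Qs = 4(P − 28) − 21.
New equilibrium: buyers pay £51, suppliers receive £23, Q = 71. (Wedge: Pb − Ps = 28.)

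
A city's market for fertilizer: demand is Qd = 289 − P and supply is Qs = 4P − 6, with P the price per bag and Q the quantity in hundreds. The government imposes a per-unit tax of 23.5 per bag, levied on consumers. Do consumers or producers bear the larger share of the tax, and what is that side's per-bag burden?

Before the tax: set 289 − P = 4P − 6 → P* = 59, Q* = 230.
With the tax collected from consumers, demand (in seller-price terms) shifts: Qd = 289 − (P + 23.5).
New equilibrium: consumers pay 77.8, producers receive 54.3, Q = 211.2. (Wedge: Pb − Ps = 23.5.)
Per-bag burden: consumers 18.8, producers 4.7.
Consumers take the larger share because demand is less price-elastic here (demand slope 1 vs supply slope 4).

Consumers bear the larger share: 18.8 per bag.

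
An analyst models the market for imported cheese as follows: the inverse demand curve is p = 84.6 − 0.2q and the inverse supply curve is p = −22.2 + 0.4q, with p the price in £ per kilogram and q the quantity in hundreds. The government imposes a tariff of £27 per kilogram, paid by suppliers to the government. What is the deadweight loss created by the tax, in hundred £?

Deadweight loss = £607.5 hundred.

Rewrite in direct form: qd = 423 − 5p and qs = 2.5p + 55.5.
Before the tax: set 423 − 5p = 2.5p + 55.5 → p* = £49, q* = 178.
With the tax collected from suppliers, supply shifts: qs = 2.5(p − 27) + 55.5.
Solving gives q = 133 with buyers paying £58 and suppliers receiving £31 (the £27 wedge).
Quantity falls by |ΔQ| = |178 − 133| = 45.
DWL = ½ · t · |ΔQ| = ½ · 27 · 45 = £607.5.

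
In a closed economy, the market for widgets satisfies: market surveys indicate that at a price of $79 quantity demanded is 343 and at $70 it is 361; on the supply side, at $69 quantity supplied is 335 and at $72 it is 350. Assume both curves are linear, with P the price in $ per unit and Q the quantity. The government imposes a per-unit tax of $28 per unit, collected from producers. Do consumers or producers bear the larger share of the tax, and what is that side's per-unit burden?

Demand slope: (361 − 343)/(70 − 79) = -2, so Qd = 501 − 2P.
Supply slope: (350 − 335)/(72 − 69) = 5, so Qs = 5P − 10.
Without the tax, 501 − 2P = 5P − 10 gives 7P = 511, so P* = $73 and Q* = 355.
With the tax collected from producers, supply shifts: Qs = 5(P − 28) − 10.
New equilibrium: consumers pay $93, producers receive $65, Q = 315. (Wedge: Pb − Ps = 28.)
Per-unit burden: consumers $20, producers $8.
Consumers take the larger share because demand is less price-elastic here (demand slope 2 vs supply slope 5).

Consumers bear the larger share: $20 per unit.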